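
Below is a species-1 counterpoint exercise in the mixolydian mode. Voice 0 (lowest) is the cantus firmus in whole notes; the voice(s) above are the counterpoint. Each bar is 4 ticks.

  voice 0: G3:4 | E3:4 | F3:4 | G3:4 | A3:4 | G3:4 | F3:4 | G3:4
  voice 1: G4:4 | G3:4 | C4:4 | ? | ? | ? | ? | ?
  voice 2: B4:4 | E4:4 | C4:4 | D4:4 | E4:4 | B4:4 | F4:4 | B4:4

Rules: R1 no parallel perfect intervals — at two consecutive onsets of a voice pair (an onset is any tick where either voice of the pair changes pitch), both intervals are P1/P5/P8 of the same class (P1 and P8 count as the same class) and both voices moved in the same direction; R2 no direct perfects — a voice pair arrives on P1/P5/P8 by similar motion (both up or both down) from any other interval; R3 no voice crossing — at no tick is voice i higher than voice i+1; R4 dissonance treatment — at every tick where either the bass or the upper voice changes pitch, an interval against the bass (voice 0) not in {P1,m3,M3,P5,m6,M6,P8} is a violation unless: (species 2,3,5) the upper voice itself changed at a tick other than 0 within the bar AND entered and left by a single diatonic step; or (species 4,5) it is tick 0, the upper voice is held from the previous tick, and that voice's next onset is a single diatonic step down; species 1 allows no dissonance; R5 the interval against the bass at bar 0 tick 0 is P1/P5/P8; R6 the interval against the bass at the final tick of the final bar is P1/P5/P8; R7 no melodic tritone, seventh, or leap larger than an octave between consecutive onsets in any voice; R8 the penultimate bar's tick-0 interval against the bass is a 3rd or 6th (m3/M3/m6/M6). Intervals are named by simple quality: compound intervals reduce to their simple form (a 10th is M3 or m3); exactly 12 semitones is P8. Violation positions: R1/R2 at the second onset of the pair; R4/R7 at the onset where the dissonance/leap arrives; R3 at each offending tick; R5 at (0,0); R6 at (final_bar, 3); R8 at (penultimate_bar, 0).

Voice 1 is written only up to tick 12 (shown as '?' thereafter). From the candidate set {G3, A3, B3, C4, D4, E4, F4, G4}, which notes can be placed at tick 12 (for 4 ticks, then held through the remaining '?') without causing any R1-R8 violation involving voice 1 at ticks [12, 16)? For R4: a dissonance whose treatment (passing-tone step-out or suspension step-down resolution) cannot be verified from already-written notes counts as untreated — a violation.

G3: legal
A3: violates R4
B3: legal
C4: violates R4
D4: violates R1
E4: violates R3
F4: violates R3,R4
G4: violates R2,R3

{B3, G3}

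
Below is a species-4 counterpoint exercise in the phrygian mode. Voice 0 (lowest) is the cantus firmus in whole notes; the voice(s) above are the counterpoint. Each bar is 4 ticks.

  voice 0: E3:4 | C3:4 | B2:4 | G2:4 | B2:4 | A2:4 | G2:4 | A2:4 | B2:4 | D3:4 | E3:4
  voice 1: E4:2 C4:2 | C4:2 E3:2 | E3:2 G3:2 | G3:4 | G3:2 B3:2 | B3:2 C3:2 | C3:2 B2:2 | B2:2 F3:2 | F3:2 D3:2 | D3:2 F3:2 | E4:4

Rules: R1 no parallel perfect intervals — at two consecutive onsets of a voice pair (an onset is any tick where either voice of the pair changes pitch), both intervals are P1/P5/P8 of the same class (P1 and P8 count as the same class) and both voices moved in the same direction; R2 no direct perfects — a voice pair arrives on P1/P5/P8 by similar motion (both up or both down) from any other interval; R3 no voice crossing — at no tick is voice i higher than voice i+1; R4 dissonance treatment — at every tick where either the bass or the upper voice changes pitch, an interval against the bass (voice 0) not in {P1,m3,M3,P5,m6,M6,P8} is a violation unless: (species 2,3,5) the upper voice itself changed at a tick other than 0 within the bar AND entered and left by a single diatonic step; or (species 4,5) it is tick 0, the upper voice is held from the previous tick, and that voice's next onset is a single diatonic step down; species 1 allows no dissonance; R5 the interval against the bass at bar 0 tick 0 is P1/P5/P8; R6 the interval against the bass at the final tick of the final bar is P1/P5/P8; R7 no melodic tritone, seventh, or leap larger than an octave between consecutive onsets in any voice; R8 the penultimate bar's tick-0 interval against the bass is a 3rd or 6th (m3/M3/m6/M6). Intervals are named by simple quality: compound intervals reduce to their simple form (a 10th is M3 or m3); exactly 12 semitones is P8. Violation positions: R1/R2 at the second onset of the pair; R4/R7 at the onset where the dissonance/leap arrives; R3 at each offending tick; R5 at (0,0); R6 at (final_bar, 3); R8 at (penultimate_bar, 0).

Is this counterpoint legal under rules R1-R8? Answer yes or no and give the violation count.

bar 0: v0=E3 v1=E4 (P8)
bar 1: v0=C3 v1=C4 (P8)
bar 2: v0=B2 v1=E3 (P4)
bar 3: v0=G2 v1=G3 (P8)
bar 4: v0=B2 v1=G3 (m6)
bar 5: v0=A2 v1=B3 (M2)
bar 6: v0=G2 v1=C3 (P4)
bar 7: v0=A2 v1=B2 (M2)
bar 8: v0=B2 v1=F3 (TT)
bar 9: v0=D3 v1=D3 (P1)
bar 10: v0=E3 v1=E4 (P8)
  R4 @ bar2.0: B2/E3 P4 untreated
  R4 @ bar5.0: A2/B3 M2 untreated
  R7 @ bar5.2: B3->C3 leap 11st
  R4 @ bar7.0: A2/B2 M2 untreated
  R7 @ bar7.2: B2->F3 leap 6st
  R4 @ bar8.0: B2/F3 TT untreated
  R8 @ bar9.0: penult P1 not 3rd/6th
  R2 @ bar10.0: D3/F3 m3 -> E3/E4 P8 similar
  R7 @ bar10.0: F3->E4 leap 11st

No (9 violations)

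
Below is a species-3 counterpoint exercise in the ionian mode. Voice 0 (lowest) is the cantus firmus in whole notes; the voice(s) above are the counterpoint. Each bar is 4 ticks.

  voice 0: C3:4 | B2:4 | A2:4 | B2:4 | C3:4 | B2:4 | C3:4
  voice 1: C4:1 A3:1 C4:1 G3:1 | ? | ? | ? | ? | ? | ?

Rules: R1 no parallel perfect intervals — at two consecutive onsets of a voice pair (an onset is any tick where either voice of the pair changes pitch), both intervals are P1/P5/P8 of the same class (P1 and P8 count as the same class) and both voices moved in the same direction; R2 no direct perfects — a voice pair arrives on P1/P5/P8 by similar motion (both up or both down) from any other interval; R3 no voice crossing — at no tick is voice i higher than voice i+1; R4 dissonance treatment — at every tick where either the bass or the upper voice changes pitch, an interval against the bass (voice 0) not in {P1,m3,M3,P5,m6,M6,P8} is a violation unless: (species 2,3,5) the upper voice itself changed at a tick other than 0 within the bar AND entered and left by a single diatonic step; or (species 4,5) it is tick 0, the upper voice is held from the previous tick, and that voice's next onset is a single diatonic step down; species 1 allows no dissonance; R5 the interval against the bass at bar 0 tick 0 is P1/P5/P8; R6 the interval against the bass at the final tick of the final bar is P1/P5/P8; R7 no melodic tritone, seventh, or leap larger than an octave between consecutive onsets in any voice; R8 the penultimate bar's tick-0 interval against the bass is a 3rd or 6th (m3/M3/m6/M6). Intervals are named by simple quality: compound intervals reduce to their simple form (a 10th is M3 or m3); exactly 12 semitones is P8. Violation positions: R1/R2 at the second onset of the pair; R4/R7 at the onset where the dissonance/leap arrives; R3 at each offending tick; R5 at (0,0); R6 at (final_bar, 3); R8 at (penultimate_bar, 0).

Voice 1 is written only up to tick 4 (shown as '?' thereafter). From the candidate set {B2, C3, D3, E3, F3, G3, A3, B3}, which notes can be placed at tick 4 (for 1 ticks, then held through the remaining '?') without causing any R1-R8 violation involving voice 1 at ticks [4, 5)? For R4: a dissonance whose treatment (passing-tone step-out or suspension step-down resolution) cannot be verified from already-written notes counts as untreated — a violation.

{B3, D3, G3}

B2: violates R2
C3: violates R4
D3: legal
E3: violates R4
F3: violates R4
G3: legal
A3: violates R4
B3: legal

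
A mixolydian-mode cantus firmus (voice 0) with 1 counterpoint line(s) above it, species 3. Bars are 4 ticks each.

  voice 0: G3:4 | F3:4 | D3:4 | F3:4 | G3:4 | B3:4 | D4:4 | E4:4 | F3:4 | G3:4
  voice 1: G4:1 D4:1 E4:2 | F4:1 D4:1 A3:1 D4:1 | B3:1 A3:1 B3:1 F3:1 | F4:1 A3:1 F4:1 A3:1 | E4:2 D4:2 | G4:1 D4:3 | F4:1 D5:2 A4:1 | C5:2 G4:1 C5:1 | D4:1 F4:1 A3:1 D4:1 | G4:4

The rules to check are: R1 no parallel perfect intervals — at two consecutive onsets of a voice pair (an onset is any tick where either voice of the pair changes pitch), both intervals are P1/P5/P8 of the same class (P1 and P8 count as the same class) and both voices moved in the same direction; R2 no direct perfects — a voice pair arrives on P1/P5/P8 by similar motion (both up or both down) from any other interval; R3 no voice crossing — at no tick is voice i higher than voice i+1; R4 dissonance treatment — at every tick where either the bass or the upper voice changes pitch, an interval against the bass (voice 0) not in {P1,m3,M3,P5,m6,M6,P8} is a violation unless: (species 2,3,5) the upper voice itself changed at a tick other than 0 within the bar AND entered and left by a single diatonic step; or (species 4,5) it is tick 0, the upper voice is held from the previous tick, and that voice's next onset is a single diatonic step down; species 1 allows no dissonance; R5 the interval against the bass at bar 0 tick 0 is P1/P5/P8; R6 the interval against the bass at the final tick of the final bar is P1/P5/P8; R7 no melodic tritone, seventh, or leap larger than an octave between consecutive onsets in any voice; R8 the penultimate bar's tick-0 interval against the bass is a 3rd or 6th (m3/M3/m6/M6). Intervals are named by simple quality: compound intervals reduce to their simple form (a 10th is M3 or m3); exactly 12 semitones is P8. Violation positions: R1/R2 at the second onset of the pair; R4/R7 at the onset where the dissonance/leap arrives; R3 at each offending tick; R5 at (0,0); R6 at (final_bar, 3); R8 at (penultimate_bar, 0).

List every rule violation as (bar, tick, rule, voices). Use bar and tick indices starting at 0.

(2, 3, R7, (1,))
(3, 0, R2, (0, 1))
(8, 0, R7, (0,))
(8, 0, R7, (1,))
(9, 0, R2, (0, 1))

bar 0: v0=G3 v1=G4 downbeat P8
bar 1: v0=F3 v1=F4 downbeat P8
bar 2: v0=D3 v1=B3 downbeat M6
bar 3: v0=F3 v1=F4 downbeat P8
bar 4: v0=G3 v1=E4 downbeat M6
bar 5: v0=B3 v1=G4 downbeat m6
bar 6: v0=D4 v1=F4 downbeat m3
bar 7: v0=E4 v1=C5 downbeat m6
bar 8: v0=F3 v1=D4 downbeat M6
bar 9: v0=G3 v1=G4 downbeat P8
  -> R7 @ bar 2 tick 3 v(1,): B3->F3 leap 6st
  -> R2 @ bar 3 tick 0 v(0, 1): D3/F3 m3 -> F3/F4 P8 similar
  -> R7 @ bar 8 tick 0 v(0,): E4->F3 leap 11st
  -> R7 @ bar 8 tick 0 v(1,): C5->D4 leap 10st
  -> R2 @ bar 9 tick 0 v(0, 1): F3/D4 M6 -> G3/G4 P8 similar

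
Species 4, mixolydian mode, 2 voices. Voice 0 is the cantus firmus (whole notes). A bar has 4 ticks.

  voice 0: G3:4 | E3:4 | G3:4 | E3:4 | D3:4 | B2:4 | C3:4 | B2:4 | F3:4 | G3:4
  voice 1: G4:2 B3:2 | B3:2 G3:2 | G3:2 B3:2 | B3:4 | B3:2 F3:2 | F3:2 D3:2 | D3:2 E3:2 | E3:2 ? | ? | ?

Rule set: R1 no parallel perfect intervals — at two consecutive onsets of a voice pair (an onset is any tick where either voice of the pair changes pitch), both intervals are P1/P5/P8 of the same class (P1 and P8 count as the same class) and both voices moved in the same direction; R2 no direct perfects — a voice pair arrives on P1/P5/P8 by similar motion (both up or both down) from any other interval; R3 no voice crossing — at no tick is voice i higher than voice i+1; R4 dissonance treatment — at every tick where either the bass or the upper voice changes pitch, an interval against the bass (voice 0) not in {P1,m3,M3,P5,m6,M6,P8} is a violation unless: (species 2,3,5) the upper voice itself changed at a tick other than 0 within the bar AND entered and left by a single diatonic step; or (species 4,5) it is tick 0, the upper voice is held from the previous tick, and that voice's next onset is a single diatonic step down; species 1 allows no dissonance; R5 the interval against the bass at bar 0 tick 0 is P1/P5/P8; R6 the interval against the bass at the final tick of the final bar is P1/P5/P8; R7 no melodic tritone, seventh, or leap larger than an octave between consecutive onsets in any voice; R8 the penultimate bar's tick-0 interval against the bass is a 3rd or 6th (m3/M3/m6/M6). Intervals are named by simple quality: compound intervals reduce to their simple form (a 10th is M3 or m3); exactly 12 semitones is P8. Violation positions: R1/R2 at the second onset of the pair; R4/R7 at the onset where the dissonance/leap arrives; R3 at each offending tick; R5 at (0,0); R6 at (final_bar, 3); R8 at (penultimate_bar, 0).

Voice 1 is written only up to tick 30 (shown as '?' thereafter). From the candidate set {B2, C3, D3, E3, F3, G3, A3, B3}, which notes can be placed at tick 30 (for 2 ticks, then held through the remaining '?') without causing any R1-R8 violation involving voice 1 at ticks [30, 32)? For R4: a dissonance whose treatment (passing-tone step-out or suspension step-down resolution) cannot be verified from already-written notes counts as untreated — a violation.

B2: legal
C3: violates R4
D3: legal
E3: legal
F3: violates R4
G3: legal
A3: violates R4
B3: legal

{B2, B3, D3, E3, G3}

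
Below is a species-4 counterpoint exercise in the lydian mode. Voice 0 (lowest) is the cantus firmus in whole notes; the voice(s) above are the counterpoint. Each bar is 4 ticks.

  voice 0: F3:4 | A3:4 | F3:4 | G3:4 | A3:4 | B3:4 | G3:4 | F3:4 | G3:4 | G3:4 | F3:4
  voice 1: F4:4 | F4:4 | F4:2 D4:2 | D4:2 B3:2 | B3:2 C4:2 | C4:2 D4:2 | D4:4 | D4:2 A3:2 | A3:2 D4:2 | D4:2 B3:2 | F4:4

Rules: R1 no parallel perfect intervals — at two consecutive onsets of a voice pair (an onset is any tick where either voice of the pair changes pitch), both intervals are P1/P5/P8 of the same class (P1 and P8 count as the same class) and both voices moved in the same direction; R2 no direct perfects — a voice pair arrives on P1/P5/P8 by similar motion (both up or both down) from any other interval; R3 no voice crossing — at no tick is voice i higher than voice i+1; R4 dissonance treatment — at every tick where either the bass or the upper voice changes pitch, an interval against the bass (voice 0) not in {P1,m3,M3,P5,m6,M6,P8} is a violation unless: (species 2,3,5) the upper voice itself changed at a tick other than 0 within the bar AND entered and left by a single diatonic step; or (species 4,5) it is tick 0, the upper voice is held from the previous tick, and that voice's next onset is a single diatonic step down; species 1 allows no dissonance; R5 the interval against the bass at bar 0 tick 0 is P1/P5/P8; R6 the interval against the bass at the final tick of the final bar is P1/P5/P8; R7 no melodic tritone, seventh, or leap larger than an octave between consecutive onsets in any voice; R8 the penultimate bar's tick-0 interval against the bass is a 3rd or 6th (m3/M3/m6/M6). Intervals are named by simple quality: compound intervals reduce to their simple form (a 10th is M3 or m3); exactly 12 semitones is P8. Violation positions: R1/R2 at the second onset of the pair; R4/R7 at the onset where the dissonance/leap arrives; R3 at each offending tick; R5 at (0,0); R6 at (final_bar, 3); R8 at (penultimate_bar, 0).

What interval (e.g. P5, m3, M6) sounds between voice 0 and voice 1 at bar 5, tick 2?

m3

voice 0=B3 voice 1=D4 -> m3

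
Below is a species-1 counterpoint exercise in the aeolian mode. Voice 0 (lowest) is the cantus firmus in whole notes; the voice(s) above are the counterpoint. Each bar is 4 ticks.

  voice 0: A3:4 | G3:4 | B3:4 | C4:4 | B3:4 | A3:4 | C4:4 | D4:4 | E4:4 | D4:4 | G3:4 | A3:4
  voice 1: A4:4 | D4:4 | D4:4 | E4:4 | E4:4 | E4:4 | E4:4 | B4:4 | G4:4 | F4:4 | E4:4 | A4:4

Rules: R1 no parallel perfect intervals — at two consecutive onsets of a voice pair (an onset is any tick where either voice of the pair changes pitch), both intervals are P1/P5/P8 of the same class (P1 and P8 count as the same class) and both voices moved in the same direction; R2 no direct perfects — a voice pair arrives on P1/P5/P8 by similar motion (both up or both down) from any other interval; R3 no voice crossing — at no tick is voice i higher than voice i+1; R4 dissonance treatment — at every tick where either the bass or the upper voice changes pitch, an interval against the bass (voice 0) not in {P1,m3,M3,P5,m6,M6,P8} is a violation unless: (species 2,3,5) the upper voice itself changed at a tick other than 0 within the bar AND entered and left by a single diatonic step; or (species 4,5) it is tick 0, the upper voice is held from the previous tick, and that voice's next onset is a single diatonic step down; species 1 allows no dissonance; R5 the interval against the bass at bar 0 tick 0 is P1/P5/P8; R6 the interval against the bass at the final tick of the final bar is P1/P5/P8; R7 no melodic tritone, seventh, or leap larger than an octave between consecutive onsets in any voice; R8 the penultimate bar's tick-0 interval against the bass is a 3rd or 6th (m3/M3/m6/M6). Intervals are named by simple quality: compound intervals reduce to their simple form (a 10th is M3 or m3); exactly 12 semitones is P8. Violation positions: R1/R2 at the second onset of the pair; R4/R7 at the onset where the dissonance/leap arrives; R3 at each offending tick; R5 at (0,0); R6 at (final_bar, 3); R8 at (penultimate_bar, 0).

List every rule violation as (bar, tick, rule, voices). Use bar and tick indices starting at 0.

(1, 0, R2, (0, 1))
(4, 0, R4, (0, 1))
(11, 0, R2, (0, 1))

bar 0: v0=A3 v1=A4 downbeat P8
bar 1: v0=G3 v1=D4 downbeat P5
bar 2: v0=B3 v1=D4 downbeat m3
bar 3: v0=C4 v1=E4 downbeat M3
bar 4: v0=B3 v1=E4 downbeat P4
bar 5: v0=A3 v1=E4 downbeat P5
bar 6: v0=C4 v1=E4 downbeat M3
bar 7: v0=D4 v1=B4 downbeat M6
bar 8: v0=E4 v1=G4 downbeat m3
bar 9: v0=D4 v1=F4 downbeat m3
bar 10: v0=G3 v1=E4 downbeat M6
bar 11: v0=A3 v1=A4 downbeat P8
  -> R2 @ bar 1 tick 0 v(0, 1): A3/A4 P8 -> G3/D4 P5 similar
  -> R4 @ bar 4 tick 0 v(0, 1): B3/E4 P4 untreated
  -> R2 @ bar 11 tick 0 v(0, 1): G3/E4 M6 -> A3/A4 P8 similar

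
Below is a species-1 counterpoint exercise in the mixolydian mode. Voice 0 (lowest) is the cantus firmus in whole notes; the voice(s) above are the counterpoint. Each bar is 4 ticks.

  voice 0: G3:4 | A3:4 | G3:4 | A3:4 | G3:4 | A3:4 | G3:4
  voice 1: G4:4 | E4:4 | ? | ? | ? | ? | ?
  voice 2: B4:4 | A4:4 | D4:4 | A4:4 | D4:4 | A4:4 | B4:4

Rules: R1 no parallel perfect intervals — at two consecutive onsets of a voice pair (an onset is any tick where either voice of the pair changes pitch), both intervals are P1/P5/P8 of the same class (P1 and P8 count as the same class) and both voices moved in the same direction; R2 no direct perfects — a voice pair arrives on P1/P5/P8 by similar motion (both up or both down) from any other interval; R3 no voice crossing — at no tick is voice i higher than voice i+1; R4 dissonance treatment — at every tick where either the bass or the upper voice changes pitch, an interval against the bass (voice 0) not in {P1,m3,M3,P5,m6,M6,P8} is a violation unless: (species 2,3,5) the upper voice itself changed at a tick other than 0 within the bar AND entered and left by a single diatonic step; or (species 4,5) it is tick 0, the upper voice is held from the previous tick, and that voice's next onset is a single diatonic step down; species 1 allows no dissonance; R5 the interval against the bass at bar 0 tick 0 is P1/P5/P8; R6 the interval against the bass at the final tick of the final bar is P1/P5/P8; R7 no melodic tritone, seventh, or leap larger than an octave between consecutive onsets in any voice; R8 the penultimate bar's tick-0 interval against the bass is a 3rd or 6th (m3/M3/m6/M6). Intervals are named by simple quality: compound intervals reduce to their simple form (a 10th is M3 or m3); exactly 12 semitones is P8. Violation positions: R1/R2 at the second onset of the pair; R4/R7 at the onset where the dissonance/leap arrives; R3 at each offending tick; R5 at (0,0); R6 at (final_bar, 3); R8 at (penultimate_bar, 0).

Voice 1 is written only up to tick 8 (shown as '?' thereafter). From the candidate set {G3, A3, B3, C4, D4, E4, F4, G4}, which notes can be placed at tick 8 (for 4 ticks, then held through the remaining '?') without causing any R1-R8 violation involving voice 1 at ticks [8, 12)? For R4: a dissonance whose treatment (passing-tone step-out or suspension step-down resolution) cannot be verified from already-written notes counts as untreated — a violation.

{B3}

G3: violates R2
A3: violates R4
B3: legal
C4: violates R4
D4: violates R1,R2
E4: violates R3
F4: violates R3,R4
G4: violates R3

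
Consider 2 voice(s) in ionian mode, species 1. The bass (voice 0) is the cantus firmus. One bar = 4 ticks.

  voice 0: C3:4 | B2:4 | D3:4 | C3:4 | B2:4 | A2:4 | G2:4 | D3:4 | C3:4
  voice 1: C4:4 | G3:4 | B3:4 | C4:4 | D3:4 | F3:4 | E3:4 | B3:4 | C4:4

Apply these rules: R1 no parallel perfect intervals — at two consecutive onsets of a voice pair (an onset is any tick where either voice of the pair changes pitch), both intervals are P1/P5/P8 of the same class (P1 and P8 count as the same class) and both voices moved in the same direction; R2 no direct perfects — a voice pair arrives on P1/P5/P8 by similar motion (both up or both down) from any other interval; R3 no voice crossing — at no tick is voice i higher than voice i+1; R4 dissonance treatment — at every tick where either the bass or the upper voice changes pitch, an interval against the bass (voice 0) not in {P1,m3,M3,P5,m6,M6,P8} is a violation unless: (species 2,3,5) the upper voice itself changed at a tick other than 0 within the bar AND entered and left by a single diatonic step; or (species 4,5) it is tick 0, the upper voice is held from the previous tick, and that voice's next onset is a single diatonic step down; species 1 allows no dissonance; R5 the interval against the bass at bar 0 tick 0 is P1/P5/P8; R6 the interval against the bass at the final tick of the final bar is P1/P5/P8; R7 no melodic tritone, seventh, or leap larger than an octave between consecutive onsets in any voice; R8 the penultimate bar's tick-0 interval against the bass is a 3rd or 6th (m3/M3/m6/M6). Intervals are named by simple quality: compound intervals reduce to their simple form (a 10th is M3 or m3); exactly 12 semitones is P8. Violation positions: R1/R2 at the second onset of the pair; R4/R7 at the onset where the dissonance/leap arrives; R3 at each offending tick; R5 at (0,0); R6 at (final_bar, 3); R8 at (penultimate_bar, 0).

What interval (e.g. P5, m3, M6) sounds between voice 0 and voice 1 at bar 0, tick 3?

voice 0=C3 voice 1=C4 -> P8

P8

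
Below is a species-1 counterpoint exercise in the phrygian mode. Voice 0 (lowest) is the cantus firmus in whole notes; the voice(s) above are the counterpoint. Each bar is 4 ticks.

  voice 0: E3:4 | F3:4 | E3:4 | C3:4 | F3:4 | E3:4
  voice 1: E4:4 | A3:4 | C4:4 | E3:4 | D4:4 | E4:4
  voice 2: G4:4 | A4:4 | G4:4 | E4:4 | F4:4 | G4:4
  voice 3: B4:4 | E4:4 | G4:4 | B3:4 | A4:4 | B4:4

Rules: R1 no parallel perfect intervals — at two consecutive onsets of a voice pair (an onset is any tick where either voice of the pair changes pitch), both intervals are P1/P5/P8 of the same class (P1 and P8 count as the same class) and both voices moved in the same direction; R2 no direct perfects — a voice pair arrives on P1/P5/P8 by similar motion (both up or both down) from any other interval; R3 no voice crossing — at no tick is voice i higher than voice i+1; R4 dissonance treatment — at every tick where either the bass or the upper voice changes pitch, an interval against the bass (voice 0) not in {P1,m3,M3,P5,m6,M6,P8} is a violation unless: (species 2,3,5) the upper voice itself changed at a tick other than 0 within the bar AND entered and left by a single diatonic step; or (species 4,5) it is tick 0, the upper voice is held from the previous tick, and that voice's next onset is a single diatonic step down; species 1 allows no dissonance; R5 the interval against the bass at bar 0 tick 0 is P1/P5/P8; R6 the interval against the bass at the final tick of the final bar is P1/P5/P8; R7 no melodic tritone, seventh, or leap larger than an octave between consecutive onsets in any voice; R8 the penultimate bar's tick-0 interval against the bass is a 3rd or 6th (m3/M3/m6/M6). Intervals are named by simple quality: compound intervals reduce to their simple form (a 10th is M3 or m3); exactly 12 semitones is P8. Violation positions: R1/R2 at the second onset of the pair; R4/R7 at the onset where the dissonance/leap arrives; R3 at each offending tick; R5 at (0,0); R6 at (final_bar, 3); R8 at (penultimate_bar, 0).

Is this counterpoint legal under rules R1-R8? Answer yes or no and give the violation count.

bar 0: v0=E3 v1=E4 v2=G4 v3=B4 (P5)
bar 1: v0=F3 v1=A3 v2=A4 v3=E4 (M7)
bar 2: v0=E3 v1=C4 v2=G4 v3=G4 (m3)
bar 3: v0=C3 v1=E3 v2=E4 v3=B3 (M7)
bar 4: v0=F3 v1=D4 v2=F4 v3=A4 (M3)
bar 5: v0=E3 v1=E4 v2=G4 v3=B4 (P5)
  R5 @ bar0.0: opens on m3
  R1 @ bar1.0: E4/B4 P5 -> A3/E4 P5 similar
  R3 @ bar1.0: A4 above E4
  R4 @ bar1.0: F3/E4 M7 untreated
  R3 @ bar1.1: A4 above E4
  R3 @ bar1.2: A4 above E4
  R3 @ bar1.3: A4 above E4
  R1 @ bar2.0: A3/E4 P5 -> C4/G4 P5 similar
  R1 @ bar3.0: C4/G4 P5 -> E3/B3 P5 similar
  R2 @ bar3.0: C4/G4 P5 -> E3/E4 P8 similar
  R3 @ bar3.0: E4 above B3
  R4 @ bar3.0: C3/B3 M7 untreated
  R3 @ bar3.1: E4 above B3
  R3 @ bar3.2: E4 above B3
  R3 @ bar3.3: E4 above B3
  R1 @ bar4.0: E3/B3 P5 -> D4/A4 P5 similar
  R2 @ bar4.0: C3/E4 M3 -> F3/F4 P8 similar
  R7 @ bar4.0: E3->D4 leap 10st
  R7 @ bar4.0: B3->A4 leap 10st
  R8 @ bar4.0: penult P8 not 3rd/6th
  R1 @ bar5.0: D4/A4 P5 -> E4/B4 P5 similar
  R6 @ bar5.3: closes on m3

No (22 violations)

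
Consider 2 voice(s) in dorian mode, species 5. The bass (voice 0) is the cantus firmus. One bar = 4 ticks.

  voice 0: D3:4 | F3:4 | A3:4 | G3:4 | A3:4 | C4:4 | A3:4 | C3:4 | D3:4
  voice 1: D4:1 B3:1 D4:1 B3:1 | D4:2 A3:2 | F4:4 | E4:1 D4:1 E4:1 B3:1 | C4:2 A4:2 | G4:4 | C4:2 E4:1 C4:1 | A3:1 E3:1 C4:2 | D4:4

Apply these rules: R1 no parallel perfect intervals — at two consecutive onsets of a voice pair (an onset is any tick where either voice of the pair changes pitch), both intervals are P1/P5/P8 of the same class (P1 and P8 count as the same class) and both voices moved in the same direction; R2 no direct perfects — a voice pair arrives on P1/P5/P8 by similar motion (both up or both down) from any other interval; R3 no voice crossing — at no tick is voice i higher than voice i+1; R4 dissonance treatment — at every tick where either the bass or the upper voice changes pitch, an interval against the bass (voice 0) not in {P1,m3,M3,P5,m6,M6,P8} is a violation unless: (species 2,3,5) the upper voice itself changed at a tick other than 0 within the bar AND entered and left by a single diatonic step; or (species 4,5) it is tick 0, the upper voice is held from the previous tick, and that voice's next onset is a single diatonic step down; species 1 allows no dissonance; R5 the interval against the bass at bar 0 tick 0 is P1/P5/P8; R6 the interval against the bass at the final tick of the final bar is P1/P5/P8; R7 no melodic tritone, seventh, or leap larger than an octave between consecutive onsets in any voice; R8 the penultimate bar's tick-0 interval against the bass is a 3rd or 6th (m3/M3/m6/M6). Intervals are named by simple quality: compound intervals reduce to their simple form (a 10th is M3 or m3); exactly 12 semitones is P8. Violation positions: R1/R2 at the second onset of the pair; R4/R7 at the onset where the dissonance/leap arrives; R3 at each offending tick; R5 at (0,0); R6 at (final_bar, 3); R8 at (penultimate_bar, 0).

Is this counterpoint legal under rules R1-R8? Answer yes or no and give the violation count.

No (1 violations)

bar 0: v0=D3 v1=D4 (P8)
bar 1: v0=F3 v1=D4 (M6)
bar 2: v0=A3 v1=F4 (m6)
bar 3: v0=G3 v1=E4 (M6)
bar 4: v0=A3 v1=C4 (m3)
bar 5: v0=C4 v1=G4 (P5)
bar 6: v0=A3 v1=C4 (m3)
bar 7: v0=C3 v1=A3 (M6)
bar 8: v0=D3 v1=D4 (P8)
  R1 @ bar8.0: C3/C4 P8 -> D3/D4 P8 similar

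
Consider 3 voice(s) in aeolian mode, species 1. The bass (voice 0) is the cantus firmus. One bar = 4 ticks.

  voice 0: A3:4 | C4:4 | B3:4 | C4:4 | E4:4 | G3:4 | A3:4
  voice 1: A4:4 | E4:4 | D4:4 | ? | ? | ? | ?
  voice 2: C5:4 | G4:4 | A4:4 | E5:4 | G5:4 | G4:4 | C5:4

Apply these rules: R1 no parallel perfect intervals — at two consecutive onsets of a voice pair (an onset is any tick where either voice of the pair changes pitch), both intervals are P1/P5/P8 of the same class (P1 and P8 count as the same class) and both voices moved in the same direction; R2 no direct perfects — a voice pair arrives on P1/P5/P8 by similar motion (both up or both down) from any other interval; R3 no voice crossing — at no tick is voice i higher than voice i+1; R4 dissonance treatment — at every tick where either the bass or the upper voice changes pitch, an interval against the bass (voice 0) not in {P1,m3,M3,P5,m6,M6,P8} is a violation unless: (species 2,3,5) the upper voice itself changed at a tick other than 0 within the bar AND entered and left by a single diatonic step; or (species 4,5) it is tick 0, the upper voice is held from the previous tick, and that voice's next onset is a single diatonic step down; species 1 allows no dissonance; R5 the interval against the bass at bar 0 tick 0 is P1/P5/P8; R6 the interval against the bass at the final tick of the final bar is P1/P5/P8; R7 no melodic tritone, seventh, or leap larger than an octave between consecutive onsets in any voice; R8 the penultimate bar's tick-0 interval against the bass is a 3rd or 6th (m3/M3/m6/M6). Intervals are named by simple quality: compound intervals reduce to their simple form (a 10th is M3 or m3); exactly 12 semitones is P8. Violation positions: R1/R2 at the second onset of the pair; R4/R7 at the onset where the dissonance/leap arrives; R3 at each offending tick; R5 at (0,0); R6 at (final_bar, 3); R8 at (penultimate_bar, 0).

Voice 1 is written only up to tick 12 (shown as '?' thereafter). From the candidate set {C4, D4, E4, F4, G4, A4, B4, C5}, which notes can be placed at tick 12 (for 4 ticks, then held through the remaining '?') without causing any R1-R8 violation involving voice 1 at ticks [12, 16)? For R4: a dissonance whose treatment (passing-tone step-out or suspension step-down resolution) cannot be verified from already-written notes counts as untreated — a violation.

C4: legal
D4: violates R4
E4: violates R2
F4: violates R4
G4: violates R2
A4: violates R1
B4: violates R4
C5: violates R2,R7

{C4}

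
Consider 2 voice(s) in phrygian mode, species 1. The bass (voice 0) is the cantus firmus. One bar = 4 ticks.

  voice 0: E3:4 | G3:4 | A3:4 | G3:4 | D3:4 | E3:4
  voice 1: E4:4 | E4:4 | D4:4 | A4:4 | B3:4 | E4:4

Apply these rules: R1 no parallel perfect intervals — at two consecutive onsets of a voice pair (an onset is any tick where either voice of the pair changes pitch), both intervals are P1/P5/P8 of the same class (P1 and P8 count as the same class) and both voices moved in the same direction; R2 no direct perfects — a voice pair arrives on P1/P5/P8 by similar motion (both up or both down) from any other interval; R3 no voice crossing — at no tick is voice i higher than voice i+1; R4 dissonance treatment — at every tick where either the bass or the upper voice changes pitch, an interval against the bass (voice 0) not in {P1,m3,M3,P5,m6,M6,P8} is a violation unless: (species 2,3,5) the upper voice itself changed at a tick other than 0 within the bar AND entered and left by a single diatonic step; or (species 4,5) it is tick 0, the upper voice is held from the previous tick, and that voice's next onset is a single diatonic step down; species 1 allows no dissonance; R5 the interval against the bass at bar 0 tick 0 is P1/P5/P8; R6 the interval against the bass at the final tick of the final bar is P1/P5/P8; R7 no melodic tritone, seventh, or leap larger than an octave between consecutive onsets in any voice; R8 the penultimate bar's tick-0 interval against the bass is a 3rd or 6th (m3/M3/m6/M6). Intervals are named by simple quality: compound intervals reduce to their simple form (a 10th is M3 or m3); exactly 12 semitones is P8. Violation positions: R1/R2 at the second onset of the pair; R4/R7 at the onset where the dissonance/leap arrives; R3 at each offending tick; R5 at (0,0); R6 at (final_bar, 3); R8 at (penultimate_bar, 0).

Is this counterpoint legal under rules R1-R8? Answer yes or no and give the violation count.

No (4 violations)

bar 0: v0=E3 v1=E4 (P8)
bar 1: v0=G3 v1=E4 (M6)
bar 2: v0=A3 v1=D4 (P4)
bar 3: v0=G3 v1=A4 (M2)
bar 4: v0=D3 v1=B3 (M6)
bar 5: v0=E3 v1=E4 (P8)
  R4 @ bar2.0: A3/D4 P4 untreated
  R4 @ bar3.0: G3/A4 M2 untreated
  R7 @ bar4.0: A4->B3 leap 10st
  R2 @ bar5.0: D3/B3 M6 -> E3/E4 P8 similar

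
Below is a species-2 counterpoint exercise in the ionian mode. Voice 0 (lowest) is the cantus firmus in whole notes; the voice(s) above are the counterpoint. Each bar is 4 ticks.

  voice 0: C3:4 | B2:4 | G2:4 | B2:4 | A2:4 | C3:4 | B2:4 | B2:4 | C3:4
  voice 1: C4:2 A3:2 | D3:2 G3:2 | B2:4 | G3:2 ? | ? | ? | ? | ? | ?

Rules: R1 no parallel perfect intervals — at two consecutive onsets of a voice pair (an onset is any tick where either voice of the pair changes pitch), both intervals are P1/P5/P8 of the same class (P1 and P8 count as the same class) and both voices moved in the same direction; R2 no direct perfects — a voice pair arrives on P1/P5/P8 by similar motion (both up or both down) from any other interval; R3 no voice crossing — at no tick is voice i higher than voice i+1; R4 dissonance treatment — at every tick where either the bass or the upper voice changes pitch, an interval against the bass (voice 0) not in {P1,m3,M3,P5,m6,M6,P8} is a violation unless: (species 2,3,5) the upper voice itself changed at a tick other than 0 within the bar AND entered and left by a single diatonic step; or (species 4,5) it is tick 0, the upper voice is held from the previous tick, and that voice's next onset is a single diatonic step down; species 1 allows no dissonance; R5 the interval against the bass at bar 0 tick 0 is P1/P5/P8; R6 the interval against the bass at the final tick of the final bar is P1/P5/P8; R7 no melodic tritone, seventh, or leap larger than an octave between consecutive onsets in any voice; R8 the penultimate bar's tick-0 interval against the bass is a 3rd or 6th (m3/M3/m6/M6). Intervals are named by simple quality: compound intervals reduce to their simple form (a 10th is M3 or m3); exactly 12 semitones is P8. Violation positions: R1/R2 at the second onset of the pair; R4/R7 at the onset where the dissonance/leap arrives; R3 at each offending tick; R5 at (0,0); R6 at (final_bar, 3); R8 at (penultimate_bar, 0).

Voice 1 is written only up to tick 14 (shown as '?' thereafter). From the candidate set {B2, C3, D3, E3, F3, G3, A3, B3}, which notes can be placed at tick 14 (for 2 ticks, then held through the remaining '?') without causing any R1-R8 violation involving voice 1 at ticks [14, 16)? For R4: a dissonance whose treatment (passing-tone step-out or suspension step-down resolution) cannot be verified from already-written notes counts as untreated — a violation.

B2: legal
C3: violates R4
D3: legal
E3: violates R4
F3: violates R4
G3: legal
A3: violates R4
B3: legal

{B2, B3, D3, G3}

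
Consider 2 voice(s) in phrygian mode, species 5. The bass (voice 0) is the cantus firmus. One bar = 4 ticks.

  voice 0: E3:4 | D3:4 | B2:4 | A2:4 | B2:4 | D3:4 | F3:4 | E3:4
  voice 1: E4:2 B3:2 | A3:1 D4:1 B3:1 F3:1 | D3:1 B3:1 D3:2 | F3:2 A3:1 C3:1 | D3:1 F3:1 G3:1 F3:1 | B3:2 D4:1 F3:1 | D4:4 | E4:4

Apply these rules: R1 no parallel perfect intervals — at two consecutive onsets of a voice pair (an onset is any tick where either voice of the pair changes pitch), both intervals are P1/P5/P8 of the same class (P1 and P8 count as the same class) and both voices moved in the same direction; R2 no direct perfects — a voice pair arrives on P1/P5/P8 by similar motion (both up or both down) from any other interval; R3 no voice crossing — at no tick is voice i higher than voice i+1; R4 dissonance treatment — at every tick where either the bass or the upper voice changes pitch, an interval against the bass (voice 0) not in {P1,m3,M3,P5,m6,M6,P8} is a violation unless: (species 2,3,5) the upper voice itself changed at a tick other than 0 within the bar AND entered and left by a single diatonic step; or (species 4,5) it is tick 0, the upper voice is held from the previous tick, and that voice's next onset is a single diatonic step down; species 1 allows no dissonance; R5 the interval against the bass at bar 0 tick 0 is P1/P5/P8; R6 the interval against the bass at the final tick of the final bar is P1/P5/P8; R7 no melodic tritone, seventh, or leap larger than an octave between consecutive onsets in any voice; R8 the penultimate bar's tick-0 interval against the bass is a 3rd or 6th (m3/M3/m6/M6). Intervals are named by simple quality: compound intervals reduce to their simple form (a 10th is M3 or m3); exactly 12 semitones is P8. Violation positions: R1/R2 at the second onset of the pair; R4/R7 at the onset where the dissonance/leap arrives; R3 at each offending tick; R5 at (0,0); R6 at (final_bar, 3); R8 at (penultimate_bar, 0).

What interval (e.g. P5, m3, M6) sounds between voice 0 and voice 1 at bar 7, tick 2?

P8

voice 0=E3 voice 1=E4 -> P8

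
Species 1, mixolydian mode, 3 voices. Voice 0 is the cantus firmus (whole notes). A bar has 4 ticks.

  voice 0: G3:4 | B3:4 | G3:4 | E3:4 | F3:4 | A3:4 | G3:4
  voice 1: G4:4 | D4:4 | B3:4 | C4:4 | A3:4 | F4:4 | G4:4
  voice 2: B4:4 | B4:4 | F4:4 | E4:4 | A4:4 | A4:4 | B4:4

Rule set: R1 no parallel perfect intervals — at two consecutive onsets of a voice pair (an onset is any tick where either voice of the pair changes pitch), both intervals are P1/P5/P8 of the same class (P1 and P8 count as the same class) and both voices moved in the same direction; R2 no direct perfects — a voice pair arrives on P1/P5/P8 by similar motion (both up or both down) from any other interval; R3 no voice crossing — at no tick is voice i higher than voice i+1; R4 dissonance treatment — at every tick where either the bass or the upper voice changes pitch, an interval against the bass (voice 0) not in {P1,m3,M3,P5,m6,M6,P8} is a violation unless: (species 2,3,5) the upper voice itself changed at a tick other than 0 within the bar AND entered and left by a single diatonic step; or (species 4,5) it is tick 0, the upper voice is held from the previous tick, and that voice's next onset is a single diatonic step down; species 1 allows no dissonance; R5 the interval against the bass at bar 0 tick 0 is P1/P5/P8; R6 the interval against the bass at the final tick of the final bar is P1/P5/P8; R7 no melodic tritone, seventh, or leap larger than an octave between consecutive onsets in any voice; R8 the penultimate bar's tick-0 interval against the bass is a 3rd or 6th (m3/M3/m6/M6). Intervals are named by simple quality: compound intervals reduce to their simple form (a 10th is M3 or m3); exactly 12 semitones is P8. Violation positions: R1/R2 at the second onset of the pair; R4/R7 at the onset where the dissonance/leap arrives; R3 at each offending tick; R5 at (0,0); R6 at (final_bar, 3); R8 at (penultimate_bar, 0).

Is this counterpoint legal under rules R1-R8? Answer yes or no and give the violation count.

No (6 violations)

bar 0: v0=G3 v1=G4 v2=B4 (M3)
bar 1: v0=B3 v1=D4 v2=B4 (P8)
bar 2: v0=G3 v1=B3 v2=F4 (m7)
bar 3: v0=E3 v1=C4 v2=E4 (P8)
bar 4: v0=F3 v1=A3 v2=A4 (M3)
bar 5: v0=A3 v1=F4 v2=A4 (P8)
bar 6: v0=G3 v1=G4 v2=B4 (M3)
  R5 @ bar0.0: opens on M3
  R4 @ bar2.0: G3/F4 m7 untreated
  R7 @ bar2.0: B4->F4 leap 6st
  R2 @ bar3.0: G3/F4 m7 -> E3/E4 P8 similar
  R8 @ bar5.0: penult P8 not 3rd/6th
  R6 @ bar6.3: closes on M3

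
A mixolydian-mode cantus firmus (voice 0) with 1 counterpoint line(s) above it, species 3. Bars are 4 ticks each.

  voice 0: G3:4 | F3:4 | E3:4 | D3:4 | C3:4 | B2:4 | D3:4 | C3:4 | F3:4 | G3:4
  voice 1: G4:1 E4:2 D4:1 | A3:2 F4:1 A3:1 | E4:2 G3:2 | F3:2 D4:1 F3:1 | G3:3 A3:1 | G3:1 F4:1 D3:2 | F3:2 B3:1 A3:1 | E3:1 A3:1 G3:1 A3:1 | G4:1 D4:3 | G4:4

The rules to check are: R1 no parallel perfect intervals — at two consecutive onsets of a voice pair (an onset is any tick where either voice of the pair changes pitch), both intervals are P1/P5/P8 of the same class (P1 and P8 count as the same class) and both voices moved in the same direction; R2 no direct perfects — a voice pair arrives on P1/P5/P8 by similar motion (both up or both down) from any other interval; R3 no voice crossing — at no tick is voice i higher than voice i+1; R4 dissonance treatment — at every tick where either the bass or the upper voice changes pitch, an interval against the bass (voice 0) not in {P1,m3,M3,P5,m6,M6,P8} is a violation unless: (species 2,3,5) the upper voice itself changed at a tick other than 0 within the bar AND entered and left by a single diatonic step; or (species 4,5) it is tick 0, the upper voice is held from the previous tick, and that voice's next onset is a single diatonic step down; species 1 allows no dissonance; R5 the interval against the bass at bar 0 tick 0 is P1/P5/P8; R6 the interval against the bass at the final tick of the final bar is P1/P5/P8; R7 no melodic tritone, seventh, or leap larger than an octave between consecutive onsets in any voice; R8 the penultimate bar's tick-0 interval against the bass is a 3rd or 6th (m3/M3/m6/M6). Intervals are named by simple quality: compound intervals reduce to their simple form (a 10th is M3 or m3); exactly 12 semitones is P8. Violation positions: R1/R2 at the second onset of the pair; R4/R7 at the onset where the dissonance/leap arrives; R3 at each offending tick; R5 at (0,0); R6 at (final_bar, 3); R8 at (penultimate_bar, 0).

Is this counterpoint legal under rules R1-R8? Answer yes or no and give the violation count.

No (8 violations)

bar 0: v0=G3 v1=G4 (P8)
bar 1: v0=F3 v1=A3 (M3)
bar 2: v0=E3 v1=E4 (P8)
bar 3: v0=D3 v1=F3 (m3)
bar 4: v0=C3 v1=G3 (P5)
bar 5: v0=B2 v1=G3 (m6)
bar 6: v0=D3 v1=F3 (m3)
bar 7: v0=C3 v1=E3 (M3)
bar 8: v0=F3 v1=G4 (M2)
bar 9: v0=G3 v1=G4 (P8)
  R4 @ bar5.1: B2/F4 TT untreated
  R7 @ bar5.1: G3->F4 leap 10st
  R7 @ bar5.2: F4->D3 leap 15st
  R7 @ bar6.2: F3->B3 leap 6st
  R4 @ bar8.0: F3/G4 M2 untreated
  R7 @ bar8.0: A3->G4 leap 10st
  R8 @ bar8.0: penult M2 not 3rd/6th
  R2 @ bar9.0: F3/D4 M6 -> G3/G4 P8 similar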